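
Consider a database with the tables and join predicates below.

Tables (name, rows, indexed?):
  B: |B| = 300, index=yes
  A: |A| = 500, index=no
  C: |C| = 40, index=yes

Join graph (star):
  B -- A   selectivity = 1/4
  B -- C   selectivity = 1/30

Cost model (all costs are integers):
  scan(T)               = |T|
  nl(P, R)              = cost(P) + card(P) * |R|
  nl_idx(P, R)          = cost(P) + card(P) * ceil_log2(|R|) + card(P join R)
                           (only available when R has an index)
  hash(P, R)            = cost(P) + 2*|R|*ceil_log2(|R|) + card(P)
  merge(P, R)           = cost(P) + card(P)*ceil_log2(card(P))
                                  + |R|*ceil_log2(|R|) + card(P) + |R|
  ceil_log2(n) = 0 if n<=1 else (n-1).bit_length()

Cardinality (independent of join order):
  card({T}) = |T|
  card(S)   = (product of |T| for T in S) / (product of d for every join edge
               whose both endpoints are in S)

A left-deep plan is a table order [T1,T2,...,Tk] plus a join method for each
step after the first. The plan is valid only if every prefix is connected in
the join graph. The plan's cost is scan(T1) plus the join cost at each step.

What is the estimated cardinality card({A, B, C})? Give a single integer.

50000

Tables in S: A(500), B(300), C(40)
Edges inside S: B-A(d=4), B-C(d=30)
numerator = 500 * 300 * 40 = 6000000
denominator = 4 * 30 = 120
card(S) = 6000000 / 120 = 50000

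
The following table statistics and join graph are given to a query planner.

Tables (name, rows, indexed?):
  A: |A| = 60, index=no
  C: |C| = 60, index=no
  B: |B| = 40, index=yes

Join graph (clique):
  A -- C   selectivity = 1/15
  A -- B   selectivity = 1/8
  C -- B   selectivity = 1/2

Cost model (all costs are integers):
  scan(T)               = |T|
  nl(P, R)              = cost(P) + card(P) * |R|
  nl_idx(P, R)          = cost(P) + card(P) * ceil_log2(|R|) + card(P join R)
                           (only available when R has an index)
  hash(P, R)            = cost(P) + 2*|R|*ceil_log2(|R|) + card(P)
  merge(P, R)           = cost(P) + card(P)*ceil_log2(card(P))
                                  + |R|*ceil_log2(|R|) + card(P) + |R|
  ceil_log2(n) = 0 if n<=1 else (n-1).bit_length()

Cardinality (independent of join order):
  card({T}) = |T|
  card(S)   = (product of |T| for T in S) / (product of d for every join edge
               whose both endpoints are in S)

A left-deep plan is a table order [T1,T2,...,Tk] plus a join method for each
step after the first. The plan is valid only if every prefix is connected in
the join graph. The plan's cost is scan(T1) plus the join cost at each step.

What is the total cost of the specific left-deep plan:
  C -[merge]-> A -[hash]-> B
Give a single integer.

step 1: scan C: cost=60, card=60
step 2: join A via merge
    card(P join A) = 60*60/(15) = 240
    cost = 60 + 60*6 + 60*6 + 60 + 60 = 900
step 3: join B via hash
    card(P join B) = 240*40/(8*2) = 600
    cost = 900 + 2*40*6 + 240 = 1620

1620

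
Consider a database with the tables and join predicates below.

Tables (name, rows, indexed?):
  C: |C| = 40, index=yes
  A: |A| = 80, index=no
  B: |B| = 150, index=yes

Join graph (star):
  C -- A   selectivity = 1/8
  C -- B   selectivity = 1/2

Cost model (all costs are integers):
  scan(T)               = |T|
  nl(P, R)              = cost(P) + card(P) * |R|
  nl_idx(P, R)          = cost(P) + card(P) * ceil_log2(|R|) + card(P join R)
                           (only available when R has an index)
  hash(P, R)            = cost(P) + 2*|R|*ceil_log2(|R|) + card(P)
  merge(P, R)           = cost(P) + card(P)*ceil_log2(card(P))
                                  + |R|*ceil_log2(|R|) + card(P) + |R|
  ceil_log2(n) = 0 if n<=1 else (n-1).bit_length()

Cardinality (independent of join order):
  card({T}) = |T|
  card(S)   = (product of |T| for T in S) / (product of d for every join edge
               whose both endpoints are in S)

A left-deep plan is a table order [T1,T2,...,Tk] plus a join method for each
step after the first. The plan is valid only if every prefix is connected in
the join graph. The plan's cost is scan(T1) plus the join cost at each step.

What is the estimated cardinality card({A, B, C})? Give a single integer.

Tables in S: A(80), B(150), C(40)
Edges inside S: C-A(d=8), C-B(d=2)
numerator = 80 * 150 * 40 = 480000
denominator = 8 * 2 = 16
card(S) = 480000 / 16 = 30000

30000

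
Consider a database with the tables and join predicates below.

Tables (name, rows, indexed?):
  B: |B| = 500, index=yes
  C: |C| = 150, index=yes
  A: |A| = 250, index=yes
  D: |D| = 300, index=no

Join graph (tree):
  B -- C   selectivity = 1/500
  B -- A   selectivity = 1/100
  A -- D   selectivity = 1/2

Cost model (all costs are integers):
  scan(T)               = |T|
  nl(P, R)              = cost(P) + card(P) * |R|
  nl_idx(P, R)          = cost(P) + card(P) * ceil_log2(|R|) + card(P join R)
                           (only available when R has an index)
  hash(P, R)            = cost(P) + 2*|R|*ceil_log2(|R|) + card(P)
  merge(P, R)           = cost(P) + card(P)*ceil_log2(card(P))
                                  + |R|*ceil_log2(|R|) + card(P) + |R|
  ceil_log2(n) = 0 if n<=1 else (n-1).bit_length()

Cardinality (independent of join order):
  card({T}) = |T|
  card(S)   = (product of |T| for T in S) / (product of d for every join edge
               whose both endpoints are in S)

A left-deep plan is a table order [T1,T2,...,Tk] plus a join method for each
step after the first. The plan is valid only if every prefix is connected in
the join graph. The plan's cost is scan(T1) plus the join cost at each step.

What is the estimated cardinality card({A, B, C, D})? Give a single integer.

56250

Tables in S: A(250), B(500), C(150), D(300)
Edges inside S: B-C(d=500), B-A(d=100), A-D(d=2)
numerator = 250 * 500 * 150 * 300 = 5625000000
denominator = 500 * 100 * 2 = 100000
card(S) = 5625000000 / 100000 = 56250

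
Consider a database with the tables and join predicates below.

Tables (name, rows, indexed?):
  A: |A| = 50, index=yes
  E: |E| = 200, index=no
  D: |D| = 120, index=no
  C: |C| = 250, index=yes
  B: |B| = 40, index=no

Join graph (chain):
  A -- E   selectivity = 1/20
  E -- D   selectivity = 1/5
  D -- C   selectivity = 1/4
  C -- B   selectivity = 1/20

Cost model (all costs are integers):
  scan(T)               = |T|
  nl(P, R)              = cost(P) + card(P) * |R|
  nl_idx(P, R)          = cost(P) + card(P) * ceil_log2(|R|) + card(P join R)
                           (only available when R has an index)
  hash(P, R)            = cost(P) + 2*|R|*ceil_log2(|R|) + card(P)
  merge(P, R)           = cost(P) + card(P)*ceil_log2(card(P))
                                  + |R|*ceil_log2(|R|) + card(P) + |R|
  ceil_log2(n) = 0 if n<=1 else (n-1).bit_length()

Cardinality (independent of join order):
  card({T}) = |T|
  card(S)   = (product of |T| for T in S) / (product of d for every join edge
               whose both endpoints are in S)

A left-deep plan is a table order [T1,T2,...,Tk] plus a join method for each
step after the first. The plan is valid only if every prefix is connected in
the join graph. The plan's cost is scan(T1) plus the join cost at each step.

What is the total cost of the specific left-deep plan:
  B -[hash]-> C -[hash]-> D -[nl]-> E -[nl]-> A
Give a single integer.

33006260

step 1: scan B: cost=40, card=40
step 2: join C via hash
    card(P join C) = 40*250/(20) = 500
    cost = 40 + 2*250*8 + 40 = 4080
step 3: join D via hash
    card(P join D) = 500*120/(4) = 15000
    cost = 4080 + 2*120*7 + 500 = 6260
step 4: join E via nl
    card(P join E) = 15000*200/(5) = 600000
    cost = 6260 + 15000*200 = 3006260
step 5: join A via nl
    card(P join A) = 600000*50/(20) = 1500000
    cost = 3006260 + 600000*50 = 33006260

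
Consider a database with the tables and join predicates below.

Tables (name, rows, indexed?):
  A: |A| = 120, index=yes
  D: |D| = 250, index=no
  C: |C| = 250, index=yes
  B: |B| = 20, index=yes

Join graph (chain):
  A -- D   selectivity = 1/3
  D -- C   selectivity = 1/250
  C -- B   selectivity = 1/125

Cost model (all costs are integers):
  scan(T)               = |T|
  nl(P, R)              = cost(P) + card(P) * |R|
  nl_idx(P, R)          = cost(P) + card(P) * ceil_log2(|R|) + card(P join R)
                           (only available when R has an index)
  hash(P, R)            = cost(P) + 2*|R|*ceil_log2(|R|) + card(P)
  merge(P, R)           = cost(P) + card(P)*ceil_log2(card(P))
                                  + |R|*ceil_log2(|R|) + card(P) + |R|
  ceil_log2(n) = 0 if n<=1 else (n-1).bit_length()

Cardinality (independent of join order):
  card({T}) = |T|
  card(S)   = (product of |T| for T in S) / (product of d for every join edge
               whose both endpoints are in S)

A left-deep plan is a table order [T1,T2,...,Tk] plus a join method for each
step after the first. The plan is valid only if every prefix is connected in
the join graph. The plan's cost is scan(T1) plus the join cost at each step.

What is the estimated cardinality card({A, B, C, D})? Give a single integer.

1600

Tables in S: A(120), B(20), C(250), D(250)
Edges inside S: A-D(d=3), D-C(d=250), C-B(d=125)
numerator = 120 * 20 * 250 * 250 = 150000000
denominator = 3 * 250 * 125 = 93750
card(S) = 150000000 / 93750 = 1600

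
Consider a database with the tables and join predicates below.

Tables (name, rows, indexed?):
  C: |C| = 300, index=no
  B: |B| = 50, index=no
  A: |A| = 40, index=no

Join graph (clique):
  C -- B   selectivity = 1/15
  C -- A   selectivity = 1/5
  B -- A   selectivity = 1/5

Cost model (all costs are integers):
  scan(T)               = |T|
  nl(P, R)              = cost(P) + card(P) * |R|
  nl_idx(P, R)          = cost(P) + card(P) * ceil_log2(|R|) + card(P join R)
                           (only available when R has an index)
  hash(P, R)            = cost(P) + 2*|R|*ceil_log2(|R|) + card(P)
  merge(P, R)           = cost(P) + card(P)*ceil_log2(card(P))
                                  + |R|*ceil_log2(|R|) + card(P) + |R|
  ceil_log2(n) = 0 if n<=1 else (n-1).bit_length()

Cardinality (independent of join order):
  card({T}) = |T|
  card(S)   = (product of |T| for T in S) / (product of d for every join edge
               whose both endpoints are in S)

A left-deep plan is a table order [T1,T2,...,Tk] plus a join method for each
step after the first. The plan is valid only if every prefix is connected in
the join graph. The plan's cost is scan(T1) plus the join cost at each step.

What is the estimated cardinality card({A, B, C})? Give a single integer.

Tables in S: A(40), B(50), C(300)
Edges inside S: C-B(d=15), C-A(d=5), B-A(d=5)
numerator = 40 * 50 * 300 = 600000
denominator = 15 * 5 * 5 = 375
card(S) = 600000 / 375 = 1600

1600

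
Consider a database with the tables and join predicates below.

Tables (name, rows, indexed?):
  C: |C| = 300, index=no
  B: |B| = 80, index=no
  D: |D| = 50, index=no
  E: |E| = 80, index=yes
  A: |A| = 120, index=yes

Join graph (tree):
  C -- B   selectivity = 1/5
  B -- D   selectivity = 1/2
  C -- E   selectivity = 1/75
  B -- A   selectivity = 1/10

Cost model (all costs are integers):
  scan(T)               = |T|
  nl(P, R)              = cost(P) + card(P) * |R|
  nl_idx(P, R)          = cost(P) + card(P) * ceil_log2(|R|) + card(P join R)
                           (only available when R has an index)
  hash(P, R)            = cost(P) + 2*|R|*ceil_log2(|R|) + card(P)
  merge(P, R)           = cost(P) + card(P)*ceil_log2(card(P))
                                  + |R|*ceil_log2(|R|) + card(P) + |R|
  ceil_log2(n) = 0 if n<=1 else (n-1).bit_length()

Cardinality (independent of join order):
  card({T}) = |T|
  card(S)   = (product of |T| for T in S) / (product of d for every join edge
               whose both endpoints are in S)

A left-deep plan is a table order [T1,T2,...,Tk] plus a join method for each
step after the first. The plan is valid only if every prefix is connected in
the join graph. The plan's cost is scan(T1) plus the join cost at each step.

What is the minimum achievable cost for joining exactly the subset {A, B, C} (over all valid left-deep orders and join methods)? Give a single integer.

Selinger DP over subsets of {A,B,C}:
  {C}: scan cost=300, card=300
  {B}: scan cost=80, card=80
  {A}: scan cost=120, card=120
  {BC}: card=4800; try (B,hash)→1720, (C,merge)→3720, (B,merge)→3940, (C,hash)→5560, (C,nl)→24080, (B,nl)→24300; best=1720 via (B,hash)
  {AB}: card=960; try (B,hash)→1360, (A,nl_idx)→1600, (A,merge)→1680, (B,merge)→1720, (A,hash)→1840, (A,nl)→9680 …(+1); best=1360 via (B,hash)
  {ABC}: card=57600; try (C,hash)→7720, (A,hash)→8200, (C,merge)→14920, (A,merge)→69880, (A,nl_idx)→92920, (C,nl)→289360 …(+1); best=7720 via (C,hash)

7720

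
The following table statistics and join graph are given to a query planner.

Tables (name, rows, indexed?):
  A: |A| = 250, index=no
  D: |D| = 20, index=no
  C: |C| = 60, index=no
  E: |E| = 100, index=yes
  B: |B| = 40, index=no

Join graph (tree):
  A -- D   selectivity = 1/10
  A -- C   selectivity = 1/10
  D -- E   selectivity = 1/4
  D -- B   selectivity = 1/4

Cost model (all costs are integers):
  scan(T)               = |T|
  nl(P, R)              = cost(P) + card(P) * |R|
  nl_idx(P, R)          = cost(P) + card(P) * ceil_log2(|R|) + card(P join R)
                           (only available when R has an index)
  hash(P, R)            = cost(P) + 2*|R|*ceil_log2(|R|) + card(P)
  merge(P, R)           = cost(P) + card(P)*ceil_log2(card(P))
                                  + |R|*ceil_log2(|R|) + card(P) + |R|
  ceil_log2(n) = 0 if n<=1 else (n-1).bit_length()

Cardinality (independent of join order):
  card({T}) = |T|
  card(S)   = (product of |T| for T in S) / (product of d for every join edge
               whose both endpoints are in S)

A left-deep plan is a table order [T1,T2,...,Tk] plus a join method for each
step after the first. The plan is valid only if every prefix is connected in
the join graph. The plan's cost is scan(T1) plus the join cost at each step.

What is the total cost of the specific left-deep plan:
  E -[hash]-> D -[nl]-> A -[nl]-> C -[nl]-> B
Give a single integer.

step 1: scan E: cost=100, card=100
step 2: join D via hash
    card(P join D) = 100*20/(4) = 500
    cost = 100 + 2*20*5 + 100 = 400
step 3: join A via nl
    card(P join A) = 500*250/(10) = 12500
    cost = 400 + 500*250 = 125400
step 4: join C via nl
    card(P join C) = 12500*60/(10) = 75000
    cost = 125400 + 12500*60 = 875400
step 5: join B via nl
    card(P join B) = 75000*40/(4) = 750000
    cost = 875400 + 75000*40 = 3875400

3875400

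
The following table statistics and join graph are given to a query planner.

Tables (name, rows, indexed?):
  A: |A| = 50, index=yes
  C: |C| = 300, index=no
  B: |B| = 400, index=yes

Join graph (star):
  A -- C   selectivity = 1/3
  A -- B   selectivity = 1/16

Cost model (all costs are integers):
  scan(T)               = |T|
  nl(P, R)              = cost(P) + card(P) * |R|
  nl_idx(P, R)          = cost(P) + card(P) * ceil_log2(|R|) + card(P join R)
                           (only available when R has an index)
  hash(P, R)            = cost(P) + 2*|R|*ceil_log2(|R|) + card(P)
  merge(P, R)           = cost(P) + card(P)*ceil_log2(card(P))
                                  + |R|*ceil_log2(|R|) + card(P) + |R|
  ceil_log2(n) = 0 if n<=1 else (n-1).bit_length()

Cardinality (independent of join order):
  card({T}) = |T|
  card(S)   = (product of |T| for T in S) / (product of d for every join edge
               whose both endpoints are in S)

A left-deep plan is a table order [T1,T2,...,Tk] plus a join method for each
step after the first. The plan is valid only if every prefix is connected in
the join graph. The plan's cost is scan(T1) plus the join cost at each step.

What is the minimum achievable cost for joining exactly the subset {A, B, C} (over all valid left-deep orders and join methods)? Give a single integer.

8050

Selinger DP over subsets of {A,B,C}:
  {A}: scan cost=50, card=50
  {C}: scan cost=300, card=300
  {B}: scan cost=400, card=400
  {AC}: card=5000; try (A,hash)→1200, (C,merge)→3400, (A,merge)→3650, (C,hash)→5500, (A,nl_idx)→7100, (C,nl)→15050 …(+1); best=1200 via (A,hash)
  {AB}: card=1250; try (A,hash)→1400, (B,nl_idx)→1750, (A,nl_idx)→4050, (B,merge)→4400, (A,merge)→4750, (B,hash)→7300 …(+2); best=1400 via (A,hash)
  {ABC}: card=125000; try (C,hash)→8050, (B,hash)→13400, (C,merge)→19400, (B,merge)→75200, (B,nl_idx)→171200, (C,nl)→376400 …(+1); best=8050 via (C,hash)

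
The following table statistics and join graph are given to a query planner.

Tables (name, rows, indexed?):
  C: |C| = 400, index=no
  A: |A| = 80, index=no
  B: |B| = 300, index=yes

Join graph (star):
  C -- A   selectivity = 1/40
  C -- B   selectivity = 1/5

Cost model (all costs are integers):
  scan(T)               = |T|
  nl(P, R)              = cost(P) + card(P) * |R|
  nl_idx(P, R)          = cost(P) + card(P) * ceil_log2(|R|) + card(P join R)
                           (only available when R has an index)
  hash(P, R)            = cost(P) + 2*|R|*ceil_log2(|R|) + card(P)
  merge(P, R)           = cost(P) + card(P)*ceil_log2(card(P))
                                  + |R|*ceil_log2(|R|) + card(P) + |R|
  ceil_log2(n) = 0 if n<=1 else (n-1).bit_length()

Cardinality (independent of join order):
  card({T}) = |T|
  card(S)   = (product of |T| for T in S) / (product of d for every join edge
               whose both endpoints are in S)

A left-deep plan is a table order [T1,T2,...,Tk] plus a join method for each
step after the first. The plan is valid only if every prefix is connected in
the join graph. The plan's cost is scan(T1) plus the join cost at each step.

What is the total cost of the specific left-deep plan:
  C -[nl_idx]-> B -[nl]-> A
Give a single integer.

1948000

step 1: scan C: cost=400, card=400
step 2: join B via nl_idx
    card(P join B) = 400*300/(5) = 24000
    cost = 400 + 400*9 + 24000 = 28000
step 3: join A via nl
    card(P join A) = 24000*80/(40) = 48000
    cost = 28000 + 24000*80 = 1948000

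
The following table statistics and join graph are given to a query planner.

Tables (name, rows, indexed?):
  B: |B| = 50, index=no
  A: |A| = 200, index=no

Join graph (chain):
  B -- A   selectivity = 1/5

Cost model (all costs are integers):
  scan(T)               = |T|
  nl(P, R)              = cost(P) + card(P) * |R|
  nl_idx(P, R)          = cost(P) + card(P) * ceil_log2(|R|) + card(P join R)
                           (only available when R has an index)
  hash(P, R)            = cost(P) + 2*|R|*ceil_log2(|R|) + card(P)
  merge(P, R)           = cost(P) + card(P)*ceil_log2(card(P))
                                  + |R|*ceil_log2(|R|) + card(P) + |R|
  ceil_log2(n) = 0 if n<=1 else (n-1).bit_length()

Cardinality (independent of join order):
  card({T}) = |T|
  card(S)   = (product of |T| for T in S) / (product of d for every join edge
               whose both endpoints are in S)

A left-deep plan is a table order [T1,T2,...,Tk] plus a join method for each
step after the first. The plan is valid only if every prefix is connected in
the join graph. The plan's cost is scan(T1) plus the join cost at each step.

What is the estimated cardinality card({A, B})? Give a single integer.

2000

Tables in S: A(200), B(50)
Edges inside S: B-A(d=5)
numerator = 200 * 50 = 10000
denominator = 5 = 5
card(S) = 10000 / 5 = 2000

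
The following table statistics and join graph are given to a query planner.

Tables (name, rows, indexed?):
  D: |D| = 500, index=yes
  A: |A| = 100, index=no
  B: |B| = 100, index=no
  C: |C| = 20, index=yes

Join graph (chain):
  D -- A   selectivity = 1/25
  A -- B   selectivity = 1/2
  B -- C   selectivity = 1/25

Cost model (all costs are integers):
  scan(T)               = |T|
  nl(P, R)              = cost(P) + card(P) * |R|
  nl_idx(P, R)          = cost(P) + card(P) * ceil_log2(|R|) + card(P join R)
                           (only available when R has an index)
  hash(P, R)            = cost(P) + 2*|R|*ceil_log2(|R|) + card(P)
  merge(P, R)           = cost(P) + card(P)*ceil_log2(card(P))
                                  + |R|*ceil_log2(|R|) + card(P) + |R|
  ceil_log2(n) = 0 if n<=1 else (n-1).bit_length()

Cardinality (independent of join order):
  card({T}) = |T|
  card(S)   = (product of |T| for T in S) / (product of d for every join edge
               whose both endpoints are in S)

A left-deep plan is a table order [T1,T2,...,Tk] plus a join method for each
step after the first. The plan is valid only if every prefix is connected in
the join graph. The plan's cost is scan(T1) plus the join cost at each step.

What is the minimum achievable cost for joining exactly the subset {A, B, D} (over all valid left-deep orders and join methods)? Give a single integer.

5800

Selinger DP over subsets of {A,B,D}:
  {D}: scan cost=500, card=500
  {A}: scan cost=100, card=100
  {B}: scan cost=100, card=100
  {AD}: card=2000; try (A,hash)→2400, (D,nl_idx)→3000, (D,merge)→5900, (A,merge)→6300, (D,hash)→9200, (D,nl)→50100 …(+1); best=2400 via (A,hash)
  {AB}: card=5000; try (B,hash)→1600, (A,hash)→1600, (B,merge)→1700, (A,merge)→1700, (B,nl)→10100, (A,nl)→10100; best=1600 via (B,hash)
  {ABD}: card=100000; try (B,hash)→5800, (D,hash)→15600, (B,merge)→27200, (D,merge)→76600, (D,nl_idx)→146600, (B,nl)→202400 …(+1); best=5800 via (B,hash)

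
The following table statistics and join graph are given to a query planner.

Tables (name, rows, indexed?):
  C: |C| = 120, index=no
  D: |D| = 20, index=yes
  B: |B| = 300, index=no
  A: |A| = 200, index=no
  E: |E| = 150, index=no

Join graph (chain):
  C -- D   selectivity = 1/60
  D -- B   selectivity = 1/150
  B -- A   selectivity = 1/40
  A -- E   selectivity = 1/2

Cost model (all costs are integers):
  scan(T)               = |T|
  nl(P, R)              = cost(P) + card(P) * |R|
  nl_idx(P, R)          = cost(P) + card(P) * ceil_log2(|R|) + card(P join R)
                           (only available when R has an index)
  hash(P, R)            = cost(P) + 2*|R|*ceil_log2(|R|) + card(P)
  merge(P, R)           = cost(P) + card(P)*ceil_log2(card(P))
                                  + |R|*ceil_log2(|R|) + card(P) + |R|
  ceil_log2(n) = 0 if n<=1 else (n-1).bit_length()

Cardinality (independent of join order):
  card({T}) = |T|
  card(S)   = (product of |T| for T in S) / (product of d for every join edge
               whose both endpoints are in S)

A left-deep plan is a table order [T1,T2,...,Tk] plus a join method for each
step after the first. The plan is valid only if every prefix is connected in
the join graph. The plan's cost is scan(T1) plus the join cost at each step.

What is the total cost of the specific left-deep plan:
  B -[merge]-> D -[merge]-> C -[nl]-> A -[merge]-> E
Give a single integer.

26010

step 1: scan B: cost=300, card=300
step 2: join D via merge
    card(P join D) = 300*20/(150) = 40
    cost = 300 + 300*9 + 20*5 + 300 + 20 = 3420
step 3: join C via merge
    card(P join C) = 40*120/(60) = 80
    cost = 3420 + 40*6 + 120*7 + 40 + 120 = 4660
step 4: join A via nl
    card(P join A) = 80*200/(40) = 400
    cost = 4660 + 80*200 = 20660
step 5: join E via merge
    card(P join E) = 400*150/(2) = 30000
    cost = 20660 + 400*9 + 150*8 + 400 + 150 = 26010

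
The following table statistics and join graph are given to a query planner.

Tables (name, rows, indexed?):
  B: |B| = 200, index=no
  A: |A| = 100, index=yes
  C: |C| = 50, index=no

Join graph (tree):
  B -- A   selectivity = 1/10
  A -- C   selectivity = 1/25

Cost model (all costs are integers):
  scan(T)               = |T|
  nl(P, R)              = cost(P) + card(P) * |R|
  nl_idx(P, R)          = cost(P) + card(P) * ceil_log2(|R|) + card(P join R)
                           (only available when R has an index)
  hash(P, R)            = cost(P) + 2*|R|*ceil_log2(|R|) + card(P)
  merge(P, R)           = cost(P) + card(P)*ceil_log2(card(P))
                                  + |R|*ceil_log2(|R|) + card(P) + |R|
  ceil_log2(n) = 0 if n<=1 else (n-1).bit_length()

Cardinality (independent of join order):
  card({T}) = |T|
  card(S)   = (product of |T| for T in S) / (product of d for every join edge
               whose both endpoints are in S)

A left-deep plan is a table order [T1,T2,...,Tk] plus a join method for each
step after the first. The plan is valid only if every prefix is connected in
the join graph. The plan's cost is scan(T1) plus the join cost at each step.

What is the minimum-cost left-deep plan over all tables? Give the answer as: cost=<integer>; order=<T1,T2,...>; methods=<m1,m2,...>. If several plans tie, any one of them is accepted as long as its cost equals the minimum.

Selinger DP (subsets sized 1..n):
  {B}: scan cost=200, card=200
  {A}: scan cost=100, card=100
  {C}: scan cost=50, card=50
  {AB}: card=2000; try (A,hash)→1800, (B,merge)→2700, (A,merge)→2800, (B,hash)→3400, (A,nl_idx)→3600, (B,nl)→20100 …(+1); best=1800 via (A,hash)
  {AC}: card=200; try (A,nl_idx)→600, (C,hash)→800, (A,merge)→1200, (C,merge)→1250, (A,hash)→1500, (A,nl)→5050 …(+1); best=600 via (A,nl_idx)
  {ABC}: card=4000; try (B,hash)→4000, (B,merge)→4200, (C,hash)→4400, (C,merge)→26150, (B,nl)→40600, (C,nl)→101800; best=4000 via (B,hash)

cost=4000; order=C,A,B; methods=nl_idx,hash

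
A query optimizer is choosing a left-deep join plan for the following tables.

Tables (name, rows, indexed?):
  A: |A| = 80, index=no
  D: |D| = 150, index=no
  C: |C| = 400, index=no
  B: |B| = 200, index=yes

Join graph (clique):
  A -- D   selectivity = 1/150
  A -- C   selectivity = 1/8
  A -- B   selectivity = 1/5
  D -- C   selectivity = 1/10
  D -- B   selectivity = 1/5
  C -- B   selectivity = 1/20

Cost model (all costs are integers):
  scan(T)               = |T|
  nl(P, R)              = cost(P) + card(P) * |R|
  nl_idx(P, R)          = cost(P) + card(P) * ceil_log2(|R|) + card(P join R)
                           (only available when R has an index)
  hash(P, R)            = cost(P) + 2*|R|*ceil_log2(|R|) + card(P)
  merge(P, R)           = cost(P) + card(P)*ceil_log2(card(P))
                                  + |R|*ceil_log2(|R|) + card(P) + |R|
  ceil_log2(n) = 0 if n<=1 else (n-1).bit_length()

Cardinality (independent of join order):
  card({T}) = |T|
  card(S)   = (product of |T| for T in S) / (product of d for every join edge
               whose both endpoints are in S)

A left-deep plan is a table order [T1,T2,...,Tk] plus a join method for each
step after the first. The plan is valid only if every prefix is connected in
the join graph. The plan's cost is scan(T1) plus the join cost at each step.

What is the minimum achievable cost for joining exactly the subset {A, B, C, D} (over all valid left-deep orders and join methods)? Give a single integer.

9420

Selinger DP over subsets of {A,B,C,D}:
  {A}: scan cost=80, card=80
  {D}: scan cost=150, card=150
  {C}: scan cost=400, card=400
  {B}: scan cost=200, card=200
  {AD}: card=80; try (A,hash)→1420, (D,merge)→2070, (A,merge)→2140, (D,hash)→2560, (D,nl)→12080, (A,nl)→12150; best=1420 via (A,hash)
  {AC}: card=4000; try (A,hash)→1920, (C,merge)→4720, (A,merge)→5040, (C,hash)→7360, (C,nl)→32080, (A,nl)→32400; best=1920 via (A,hash)
  {AB}: card=3200; try (A,hash)→1520, (B,merge)→2520, (A,merge)→2640, (B,hash)→3360, (B,nl_idx)→3920, (B,nl)→16080 …(+1); best=1520 via (A,hash)
  {CD}: card=6000; try (D,hash)→3200, (C,merge)→5500, (D,merge)→5750, (C,hash)→7500, (C,nl)→60150, (D,nl)→60400; best=3200 via (D,hash)
  {BD}: card=6000; try (D,hash)→2800, (B,merge)→3300, (D,merge)→3350, (B,hash)→3500, (B,nl_idx)→7350, (B,nl)→30150 …(+1); best=2800 via (D,hash)
  {BC}: card=4000; try (B,hash)→4000, (C,merge)→6000, (B,merge)→6200, (C,hash)→7600, (B,nl_idx)→7600, (C,nl)→80200 …(+1); best=4000 via (B,hash)
  {ACD}: card=400; try (C,merge)→6060, (D,hash)→8320, (C,hash)→8700, (A,hash)→10320, (C,nl)→33420, (D,merge)→55270 …(+3); best=6060 via (C,merge)
  {ABD}: card=640; try (B,nl_idx)→2700, (B,merge)→3860, (B,hash)→4700, (D,hash)→7120, (A,hash)→9920, (B,nl)→17420 …(+4); best=2700 via (B,nl_idx)
  {ABC}: card=8000; try (B,hash)→9120, (A,hash)→9120, (C,hash)→11920, (B,nl_idx)→41920, (C,merge)→47120, (B,merge)→55720 …(+4); best=9120 via (B,hash)
  {BCD}: card=12000; try (D,hash)→10400, (B,hash)→12400, (C,hash)→16000, (D,merge)→57350, (B,nl_idx)→63200, (B,merge)→89000 …(+4); best=10400 via (D,hash)
  {ABCD}: card=160; try (B,nl_idx)→9420, (B,hash)→9660, (C,hash)→10540, (B,merge)→11860, (C,merge)→13740, (D,hash)→19520 …(+7); best=9420 via (B,nl_idx)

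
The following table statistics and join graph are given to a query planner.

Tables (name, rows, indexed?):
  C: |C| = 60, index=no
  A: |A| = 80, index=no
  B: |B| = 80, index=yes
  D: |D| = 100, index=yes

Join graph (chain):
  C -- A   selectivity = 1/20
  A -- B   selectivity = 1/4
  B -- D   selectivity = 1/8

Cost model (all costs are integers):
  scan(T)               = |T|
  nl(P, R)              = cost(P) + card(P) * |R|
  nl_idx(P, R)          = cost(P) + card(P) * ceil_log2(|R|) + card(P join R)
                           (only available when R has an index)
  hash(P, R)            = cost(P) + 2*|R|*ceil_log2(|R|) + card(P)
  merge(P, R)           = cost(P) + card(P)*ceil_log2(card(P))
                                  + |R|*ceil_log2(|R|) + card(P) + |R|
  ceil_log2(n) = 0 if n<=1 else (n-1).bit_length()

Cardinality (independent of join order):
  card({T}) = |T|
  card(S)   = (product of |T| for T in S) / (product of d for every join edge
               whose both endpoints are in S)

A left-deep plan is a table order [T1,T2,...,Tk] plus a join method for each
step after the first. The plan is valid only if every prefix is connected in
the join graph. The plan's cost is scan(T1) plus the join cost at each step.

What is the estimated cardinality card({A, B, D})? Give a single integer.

Tables in S: A(80), B(80), D(100)
Edges inside S: A-B(d=4), B-D(d=8)
numerator = 80 * 80 * 100 = 640000
denominator = 4 * 8 = 32
card(S) = 640000 / 32 = 20000

20000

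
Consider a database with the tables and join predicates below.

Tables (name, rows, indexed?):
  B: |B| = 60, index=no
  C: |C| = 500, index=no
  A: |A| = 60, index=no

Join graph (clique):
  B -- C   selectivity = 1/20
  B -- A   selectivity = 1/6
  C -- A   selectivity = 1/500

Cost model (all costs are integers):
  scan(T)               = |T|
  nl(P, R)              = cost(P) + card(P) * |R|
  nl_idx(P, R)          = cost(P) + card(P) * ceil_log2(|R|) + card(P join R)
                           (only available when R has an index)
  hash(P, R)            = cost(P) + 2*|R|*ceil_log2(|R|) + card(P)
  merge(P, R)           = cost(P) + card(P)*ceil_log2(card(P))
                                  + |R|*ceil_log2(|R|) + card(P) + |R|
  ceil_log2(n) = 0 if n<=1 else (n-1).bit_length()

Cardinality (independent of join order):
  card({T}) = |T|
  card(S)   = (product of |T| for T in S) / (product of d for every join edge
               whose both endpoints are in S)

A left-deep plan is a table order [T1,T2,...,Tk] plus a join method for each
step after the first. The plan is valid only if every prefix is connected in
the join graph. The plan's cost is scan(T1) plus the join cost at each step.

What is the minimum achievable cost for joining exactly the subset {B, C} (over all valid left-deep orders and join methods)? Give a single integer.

1720

Selinger DP over subsets of {B,C}:
  {B}: scan cost=60, card=60
  {C}: scan cost=500, card=500
  {BC}: card=1500; try (B,hash)→1720, (C,merge)→5480, (B,merge)→5920, (C,hash)→9120, (C,nl)→30060, (B,nl)→30500; best=1720 via (B,hash)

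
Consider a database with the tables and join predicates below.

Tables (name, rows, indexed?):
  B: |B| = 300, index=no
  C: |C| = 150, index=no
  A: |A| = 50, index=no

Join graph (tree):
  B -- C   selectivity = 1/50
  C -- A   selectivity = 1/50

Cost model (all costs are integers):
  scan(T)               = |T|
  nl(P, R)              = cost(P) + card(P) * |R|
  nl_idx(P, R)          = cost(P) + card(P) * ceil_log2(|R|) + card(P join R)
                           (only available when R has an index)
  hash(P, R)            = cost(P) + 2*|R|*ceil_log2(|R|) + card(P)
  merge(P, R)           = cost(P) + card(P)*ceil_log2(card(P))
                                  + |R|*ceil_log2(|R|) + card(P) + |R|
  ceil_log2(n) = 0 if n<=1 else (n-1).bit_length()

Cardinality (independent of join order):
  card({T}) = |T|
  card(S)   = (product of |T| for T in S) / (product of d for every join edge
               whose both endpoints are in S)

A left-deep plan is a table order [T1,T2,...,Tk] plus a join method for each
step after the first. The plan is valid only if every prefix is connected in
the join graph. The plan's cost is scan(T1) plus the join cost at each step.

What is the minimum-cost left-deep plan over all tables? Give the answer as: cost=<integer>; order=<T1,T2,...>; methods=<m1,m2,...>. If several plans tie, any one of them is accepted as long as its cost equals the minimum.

Selinger DP (subsets sized 1..n):
  {B}: scan cost=300, card=300
  {C}: scan cost=150, card=150
  {A}: scan cost=50, card=50
  {BC}: card=900; try (C,hash)→3000, (B,merge)→4500, (C,merge)→4650, (B,hash)→5700, (B,nl)→45150, (C,nl)→45300; best=3000 via (C,hash)
  {AC}: card=150; try (A,hash)→900, (C,merge)→1750, (A,merge)→1850, (C,hash)→2500, (C,nl)→7550, (A,nl)→7650; best=900 via (A,hash)
  {ABC}: card=900; try (A,hash)→4500, (B,merge)→5250, (B,hash)→6450, (A,merge)→13250, (B,nl)→45900, (A,nl)→48000; best=4500 via (A,hash)

cost=4500; order=B,C,A; methods=hash,hash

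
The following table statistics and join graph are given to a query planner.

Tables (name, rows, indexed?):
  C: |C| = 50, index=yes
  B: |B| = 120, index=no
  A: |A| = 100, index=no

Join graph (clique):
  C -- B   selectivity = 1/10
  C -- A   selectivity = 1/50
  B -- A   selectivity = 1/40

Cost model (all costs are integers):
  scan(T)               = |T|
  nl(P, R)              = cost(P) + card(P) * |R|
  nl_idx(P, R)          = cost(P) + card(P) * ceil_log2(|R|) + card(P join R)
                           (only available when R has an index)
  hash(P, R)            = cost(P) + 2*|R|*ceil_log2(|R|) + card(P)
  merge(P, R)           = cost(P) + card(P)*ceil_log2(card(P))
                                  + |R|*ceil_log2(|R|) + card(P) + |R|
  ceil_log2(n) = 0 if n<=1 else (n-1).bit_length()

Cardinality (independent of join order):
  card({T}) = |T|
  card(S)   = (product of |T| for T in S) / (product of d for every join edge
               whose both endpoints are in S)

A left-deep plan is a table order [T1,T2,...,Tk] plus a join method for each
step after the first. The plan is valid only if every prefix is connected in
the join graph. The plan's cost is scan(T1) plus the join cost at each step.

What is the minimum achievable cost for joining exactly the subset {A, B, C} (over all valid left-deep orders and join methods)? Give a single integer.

2540

Selinger DP over subsets of {A,B,C}:
  {C}: scan cost=50, card=50
  {B}: scan cost=120, card=120
  {A}: scan cost=100, card=100
  {BC}: card=600; try (C,hash)→840, (B,merge)→1360, (C,merge)→1430, (C,nl_idx)→1440, (B,hash)→1780, (B,nl)→6050 …(+1); best=840 via (C,hash)
  {AC}: card=100; try (C,hash)→800, (C,nl_idx)→800, (A,merge)→1200, (C,merge)→1250, (A,hash)→1500, (A,nl)→5050 …(+1); best=800 via (C,hash)
  {AB}: card=300; try (A,hash)→1640, (B,merge)→1860, (B,hash)→1880, (A,merge)→1880, (B,nl)→12100, (A,nl)→12120; best=1640 via (A,hash)
  {ABC}: card=30; try (C,hash)→2540, (B,merge)→2560, (B,hash)→2580, (A,hash)→2840, (C,nl_idx)→3470, (C,merge)→4990 …(+4); best=2540 via (C,hash)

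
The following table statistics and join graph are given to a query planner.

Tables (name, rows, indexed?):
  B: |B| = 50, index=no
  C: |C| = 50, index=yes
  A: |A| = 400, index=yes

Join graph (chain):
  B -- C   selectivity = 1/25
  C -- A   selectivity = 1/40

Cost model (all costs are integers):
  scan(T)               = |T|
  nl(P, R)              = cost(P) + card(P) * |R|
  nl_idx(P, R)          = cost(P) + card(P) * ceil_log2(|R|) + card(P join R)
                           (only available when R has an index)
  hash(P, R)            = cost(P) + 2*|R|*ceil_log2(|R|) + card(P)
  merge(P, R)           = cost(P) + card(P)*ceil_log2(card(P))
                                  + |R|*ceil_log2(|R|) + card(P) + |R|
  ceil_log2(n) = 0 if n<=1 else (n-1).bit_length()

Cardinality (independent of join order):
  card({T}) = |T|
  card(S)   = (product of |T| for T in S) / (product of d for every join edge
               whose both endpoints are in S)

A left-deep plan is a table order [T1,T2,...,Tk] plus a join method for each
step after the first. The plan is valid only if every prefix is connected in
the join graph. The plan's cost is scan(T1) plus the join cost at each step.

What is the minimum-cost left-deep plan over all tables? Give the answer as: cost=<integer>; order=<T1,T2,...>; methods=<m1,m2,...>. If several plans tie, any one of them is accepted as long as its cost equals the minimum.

cost=2100; order=C,A,B; methods=nl_idx,hash

Selinger DP (subsets sized 1..n):
  {B}: scan cost=50, card=50
  {C}: scan cost=50, card=50
  {A}: scan cost=400, card=400
  {BC}: card=100; try (C,nl_idx)→450, (C,hash)→700, (B,hash)→700, (C,merge)→750, (B,merge)→750, (C,nl)→2550 …(+1); best=450 via (C,nl_idx)
  {AC}: card=500; try (A,nl_idx)→1000, (C,hash)→1400, (C,nl_idx)→3300, (A,merge)→4400, (C,merge)→4750, (A,hash)→7300 …(+2); best=1000 via (A,nl_idx)
  {ABC}: card=1000; try (B,hash)→2100, (A,nl_idx)→2350, (A,merge)→5250, (B,merge)→6350, (A,hash)→7750, (B,nl)→26000 …(+1); best=2100 via (B,hash)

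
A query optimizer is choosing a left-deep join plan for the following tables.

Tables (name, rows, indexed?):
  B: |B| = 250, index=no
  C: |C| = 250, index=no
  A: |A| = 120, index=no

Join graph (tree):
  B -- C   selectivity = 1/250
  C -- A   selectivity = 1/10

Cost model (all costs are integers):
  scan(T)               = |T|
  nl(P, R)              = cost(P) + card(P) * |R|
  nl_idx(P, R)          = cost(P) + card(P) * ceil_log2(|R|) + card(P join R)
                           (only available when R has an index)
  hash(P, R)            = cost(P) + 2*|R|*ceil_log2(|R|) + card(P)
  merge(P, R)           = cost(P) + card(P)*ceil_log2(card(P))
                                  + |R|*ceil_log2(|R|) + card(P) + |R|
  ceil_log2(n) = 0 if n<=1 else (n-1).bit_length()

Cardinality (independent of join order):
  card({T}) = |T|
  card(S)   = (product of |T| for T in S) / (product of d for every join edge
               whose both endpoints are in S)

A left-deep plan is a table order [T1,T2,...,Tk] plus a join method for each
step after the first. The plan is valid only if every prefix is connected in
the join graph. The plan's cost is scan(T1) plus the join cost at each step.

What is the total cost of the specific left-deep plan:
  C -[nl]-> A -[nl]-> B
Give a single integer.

780250

step 1: scan C: cost=250, card=250
step 2: join A via nl
    card(P join A) = 250*120/(10) = 3000
    cost = 250 + 250*120 = 30250
step 3: join B via nl
    card(P join B) = 3000*250/(250) = 3000
    cost = 30250 + 3000*250 = 780250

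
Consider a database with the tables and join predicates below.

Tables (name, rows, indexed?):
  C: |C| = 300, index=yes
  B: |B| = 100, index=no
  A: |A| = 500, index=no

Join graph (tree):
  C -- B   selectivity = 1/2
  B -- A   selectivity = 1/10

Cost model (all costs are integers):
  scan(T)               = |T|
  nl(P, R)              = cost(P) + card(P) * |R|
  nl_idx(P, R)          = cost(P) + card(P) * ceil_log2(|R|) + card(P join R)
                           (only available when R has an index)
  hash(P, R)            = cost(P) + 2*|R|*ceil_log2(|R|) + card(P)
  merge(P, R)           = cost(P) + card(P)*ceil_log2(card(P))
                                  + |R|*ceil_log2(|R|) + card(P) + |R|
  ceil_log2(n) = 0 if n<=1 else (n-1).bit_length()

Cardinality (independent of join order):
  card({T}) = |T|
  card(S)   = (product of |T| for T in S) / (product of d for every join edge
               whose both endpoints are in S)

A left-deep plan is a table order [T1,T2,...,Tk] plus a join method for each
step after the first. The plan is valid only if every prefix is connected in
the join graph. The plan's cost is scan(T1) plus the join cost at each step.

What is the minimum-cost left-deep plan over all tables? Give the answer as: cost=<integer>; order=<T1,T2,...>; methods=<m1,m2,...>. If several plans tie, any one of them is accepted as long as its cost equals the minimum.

Selinger DP (subsets sized 1..n):
  {C}: scan cost=300, card=300
  {B}: scan cost=100, card=100
  {A}: scan cost=500, card=500
  {BC}: card=15000; try (B,hash)→2000, (C,merge)→3900, (B,merge)→4100, (C,hash)→5600, (C,nl_idx)→16000, (C,nl)→30100 …(+1); best=2000 via (B,hash)
  {AB}: card=5000; try (B,hash)→2400, (A,merge)→5900, (B,merge)→6300, (A,hash)→9200, (A,nl)→50100, (B,nl)→50500; best=2400 via (B,hash)
  {ABC}: card=750000; try (C,hash)→12800, (A,hash)→26000, (C,merge)→75400, (A,merge)→232000, (C,nl_idx)→797400, (C,nl)→1502400 …(+1); best=12800 via (C,hash)

cost=12800; order=A,B,C; methods=hash,hash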